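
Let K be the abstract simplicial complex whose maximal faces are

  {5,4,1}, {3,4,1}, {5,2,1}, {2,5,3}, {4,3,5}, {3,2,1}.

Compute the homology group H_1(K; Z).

Take the total order 1 < 2 < 3 < 4 < 5 on the vertex set. Then K (dimension 2) consists of the simplices:

  0-simplices (5): [1], [2], [3], [4], [5]
  1-simplices (9): [1,2], [1,3], [1,4], [1,5], [2,3], [2,5], [3,4], [3,5], [4,5]
  2-simplices (6): [1,2,3], [1,2,5], [1,3,4], [1,4,5], [2,3,5], [3,4,5]

giving chain groups C_0 ≅ Z^5, C_1 ≅ Z^9, C_2 ≅ Z^6.

∂_1: C_1 → C_0 sends each edge [p,q] (with p < q) to q − p. For instance
  ∂[1,4] = [4] − [1].
The 5×9 boundary matrix has rank 4 and Smith normal form diag(1,1,1,1).

∂_2: C_2 → C_1 maps a triangle to the signed sum of its edges. For instance
  ∂[2,3,5] = [3,5] − [2,5] + [2,3],
  ∂[1,2,5] = [2,5] − [1,5] + [1,2].
As a 9×6 matrix over Z this has rank 5, with invariant factors (1,1,1,1,1).

Reading off H_k = ker ∂_k / im ∂_{k+1}:

  H_1: rank ker ∂_1 − rank ∂_2 = (9 − 4) − 5 = 0, and the invariant factors of ∂_2 are all 1, so H_1 ≅ 0.

H_1 = 0.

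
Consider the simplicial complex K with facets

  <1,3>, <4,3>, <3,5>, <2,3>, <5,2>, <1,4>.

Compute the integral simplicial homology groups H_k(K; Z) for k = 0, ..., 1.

Fix the vertex order 1 < 2 < 3 < 4 < 5 and write every simplex with vertices in increasing order. Then dim K = 1 and the simplices of K are:

  0-simplices (5): [1], [2], [3], [4], [5]
  1-simplices (6): [1,3], [1,4], [2,3], [2,5], [3,4], [3,5]

so the chain groups are C_0 ≅ Z^5, C_1 ≅ Z^6.

The boundary map ∂_1: C_1 → C_0 maps an edge to its endpoints' difference, ∂[p,q] = q − p.
The 5×6 boundary matrix has rank 4 and Smith normal form diag(1,1,1,1).

Now H_k = ker ∂_k / im ∂_{k+1}, so:

  H_0: rank C_0 − rank ∂_1 = 5 − 4 = 1, and the invariant factors of ∂_1 are all 1, so H_0 = Z.
  H_1: rank ker ∂_1 − rank ∂_2 = (6 − 4) − 0 = 2, and there is no ∂_2, so H_1 = Z^2.

(K is a triangulation of a wedge of 2 circles.)

H_0 ≅ Z,  H_1 ≅ Z^2.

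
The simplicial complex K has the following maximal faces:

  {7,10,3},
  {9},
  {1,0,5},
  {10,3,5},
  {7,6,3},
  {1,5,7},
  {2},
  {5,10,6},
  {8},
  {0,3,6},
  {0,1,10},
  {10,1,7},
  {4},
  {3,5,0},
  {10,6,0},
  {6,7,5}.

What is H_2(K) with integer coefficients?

H_2 = 0.

Fix the vertex order 0 < 1 < 2 < 3 < 4 < 5 < 6 < 7 < 8 < 9 < 10 and write every simplex with vertices in increasing order. Then dim K = 2 and the simplices of K are:

  0-simplices (11): [0], [1], [2], [3], [4], [5], [6], [7], [8], [9], [10]
  1-simplices (18): [0,1], [0,3], [0,5], [0,6], [0,10], [1,5], [1,7], [1,10], [3,5], [3,6], [3,7], [3,10], [5,6], [5,7], [5,10], [6,7], [6,10], [7,10]
  2-simplices (12): [0,1,5], [0,1,10], [0,3,5], [0,3,6], [0,6,10], [1,5,7], [1,7,10], [3,5,10], [3,6,7], [3,7,10], [5,6,7], [5,6,10]

giving chain groups C_0 ≅ Z^11, C_1 ≅ Z^18, C_2 ≅ Z^12.

∂_1: C_1 → C_0 sends each edge [p,q] (with p < q) to q − p. For instance
  ∂[0,1] = [1] − [0].
This gives a 11×18 integer matrix of rank 6; reducing to Smith normal form yields diagonal entries (1,1,1,1,1,1).

∂_2: C_2 → C_1 sends each 2-simplex [p,q,r] to [q,r] − [p,r] + [p,q]. For instance
  ∂[5,6,7] = [6,7] − [5,7] + [5,6],
  ∂[0,6,10] = [6,10] − [0,10] + [0,6].
The 18×12 boundary matrix has rank 12 and Smith normal form diag(1,1,1,1,1,1,1,1,1,1,1,2).

From H_k ≅ ker(∂_k) / im(∂_{k+1}) we obtain:

  H_2: rank ker ∂_2 − rank ∂_3 = (12 − 12) − 0 = 0, and there is no ∂_3, so H_2 = 0.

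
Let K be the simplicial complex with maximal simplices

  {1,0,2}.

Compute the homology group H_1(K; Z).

H_1 = 0.

Take the total order 0 < 1 < 2 on the vertex set. Then K (dimension 2) consists of the simplices:

  0-simplices (3): [0], [1], [2]
  1-simplices (3): [0,1], [0,2], [1,2]
  2-simplices (1): [0,1,2]

giving chain groups C_0 ≅ Z^3, C_1 ≅ Z^3, C_2 ≅ Z^1.

∂_1: C_1 → C_0 maps an edge to its endpoints' difference, ∂[p,q] = q − p. For instance
  ∂[0,1] = [1] − [0].
This gives a 3×3 integer matrix of rank 2; reducing to Smith normal form yields diagonal entries (1,1).

The boundary map ∂_2: C_2 → C_1 maps a triangle to the signed sum of its edges. For instance
  ∂[0,1,2] = [1,2] − [0,2] + [0,1].
The resulting 3×1 matrix has rank 1, and its Smith normal form has invariant factors (1).

Reading off H_k = ker ∂_k / im ∂_{k+1}:

  H_1: rank ker ∂_1 − rank ∂_2 = (3 − 2) − 1 = 0, and the invariant factors of ∂_2 are all 1, so H_1 ≅ 0.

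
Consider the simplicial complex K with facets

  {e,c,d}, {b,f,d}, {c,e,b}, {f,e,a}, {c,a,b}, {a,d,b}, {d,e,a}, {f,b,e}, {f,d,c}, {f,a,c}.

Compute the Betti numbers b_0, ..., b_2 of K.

b_0 = 1, b_1 = 0, b_2 = 0.

Fix the vertex order a < b < c < d < e < f and write every simplex with vertices in increasing order. Then dim K = 2 and the simplices of K are:

  0-simplices (6): a, b, c, d, e, f
  1-simplices (15): ab, ac, ad, ae, af, bc, bd, be, bf, cd, ce, cf, de, df, ef
  2-simplices (10): abc, abd, acf, ade, aef, bce, bdf, bef, cde, cdf

giving chain groups C_0 ≅ Z^6, C_1 ≅ Z^15, C_2 ≅ Z^10.

The boundary map ∂_1: C_1 → C_0 sends each edge [p,q] (with p < q) to q − p. For instance
  ∂ae = e − a.
The 6×15 boundary matrix has rank 5 and Smith normal form diag(1,1,1,1,1).

Boundary ∂_2: C_2 → C_1 maps a triangle to the signed sum of its edges. For instance
  ∂aef = ef − af + ae,
  ∂bef = ef − bf + be.
This gives a 15×10 integer matrix of rank 10; reducing to Smith normal form yields diagonal entries (1,1,1,1,1,1,1,1,1,2).

Reading off H_k = ker ∂_k / im ∂_{k+1}:

  H_0: rank C_0 − rank ∂_1 = 6 − 5 = 1, and the invariant factors of ∂_1 are all 1, so H_0 ≅ Z.
  H_1: rank ker ∂_1 − rank ∂_2 = (15 − 5) − 10 = 0, and ∂_2 has invariant factor 2 > 1, so H_1 ≅ Z/2Z.
  H_2: rank ker ∂_2 − rank ∂_3 = (10 − 10) − 0 = 0, and there is no ∂_3, so H_2 ≅ 0.

Hence the Betti numbers are b_0 = 1, b_1 = 0, b_2 = 0.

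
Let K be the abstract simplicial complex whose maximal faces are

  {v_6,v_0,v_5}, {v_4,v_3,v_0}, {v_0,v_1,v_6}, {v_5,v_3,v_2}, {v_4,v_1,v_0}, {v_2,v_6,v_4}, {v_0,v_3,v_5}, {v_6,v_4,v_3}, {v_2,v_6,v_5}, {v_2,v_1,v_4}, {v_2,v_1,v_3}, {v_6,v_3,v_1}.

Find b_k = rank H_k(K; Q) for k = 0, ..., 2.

b_0 = 1, b_1 = 0, b_2 = 0.

Order the vertices as v_0 < v_1 < v_2 < v_3 < v_4 < v_5 < v_6. Listing each simplex with vertices in this order, K has dimension 2 with simplices:

  0-simplices (7): [v_0], [v_1], [v_2], [v_3], [v_4], [v_5], [v_6]
  1-simplices (18): (18 of them)
  2-simplices (12): (12 of them)

giving chain groups C_0 ≅ Z^7, C_1 ≅ Z^18, C_2 ≅ Z^12.

Boundary ∂_1: C_1 → C_0 maps an edge to its endpoints' difference, ∂[p,q] = q − p. For instance
  ∂[v_0,v_4] = [v_4] − [v_0].
The 7×18 boundary matrix has rank 6 and Smith normal form diag(1,1,1,1,1,1).

Boundary ∂_2: C_2 → C_1 sends each 2-simplex [p,q,r] to [q,r] − [p,r] + [p,q]. For instance
  ∂[v_2,v_5,v_6] = [v_5,v_6] − [v_2,v_6] + [v_2,v_5],
  ∂[v_0,v_1,v_6] = [v_1,v_6] − [v_0,v_6] + [v_0,v_1].
As a 18×12 matrix over Z this has rank 12, with invariant factors (1,1,1,1,1,1,1,1,1,1,1,2).

Computing H_k = (kernel of ∂_k) / (image of ∂_{k+1}):

  H_0: rank C_0 − rank ∂_1 = 7 − 6 = 1, and the invariant factors of ∂_1 are all 1, so H_0 = Z.
  H_1: rank ker ∂_1 − rank ∂_2 = (18 − 6) − 12 = 0, and ∂_2 has invariant factor 2 > 1, so H_1 = Z/2.
  H_2: rank ker ∂_2 − rank ∂_3 = (12 − 12) − 0 = 0, and there is no ∂_3, so H_2 = 0.

Hence the Betti numbers are b_0 = 1, b_1 = 0, b_2 = 0.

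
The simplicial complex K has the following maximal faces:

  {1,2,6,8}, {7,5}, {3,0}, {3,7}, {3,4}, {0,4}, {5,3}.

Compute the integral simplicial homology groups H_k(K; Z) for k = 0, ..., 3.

Order the vertices as 0 < 1 < 2 < 3 < 4 < 5 < 6 < 7 < 8. Listing each simplex with vertices in this order, K has dimension 3 with simplices:

  0-simplices (9): [0], [1], [2], [3], [4], [5], [6], [7], [8]
  1-simplices (12): [0,3], [0,4], [1,2], [1,6], [1,8], [2,6], [2,8], [3,4], [3,5], [3,7], [5,7], [6,8]
  2-simplices (4): [1,2,6], [1,2,8], [1,6,8], [2,6,8]
  3-simplices (1): [1,2,6,8]

Hence C_0 ≅ Z^9, C_1 ≅ Z^12, C_2 ≅ Z^4, C_3 ≅ Z^1.

Boundary ∂_1: C_1 → C_0 sends each edge [p,q] (with p < q) to q − p. For instance
  ∂[6,8] = [8] − [6].
This gives a 9×12 integer matrix of rank 7; reducing to Smith normal form yields diagonal entries (1,1,1,1,1,1,1).

The boundary map ∂_2: C_2 → C_1 maps a triangle to the signed sum of its edges. For instance
  ∂[2,6,8] = [6,8] − [2,8] + [2,6],
  ∂[1,6,8] = [6,8] − [1,8] + [1,6].
The 12×4 boundary matrix has rank 3 and Smith normal form diag(1,1,1).

The boundary map ∂_3: C_3 → C_2 sends each 3-simplex σ to the alternating sum Σ_i (−1)^i (σ with its i-th vertex removed). For instance
  ∂[1,2,6,8] = [2,6,8] − [1,6,8] + [1,2,8] − [1,2,6].
The resulting 4×1 matrix has rank 1, and its Smith normal form has invariant factors (1).

From H_k ≅ ker(∂_k) / im(∂_{k+1}) we obtain:

  H_0: rank C_0 − rank ∂_1 = 9 − 7 = 2, and the invariant factors of ∂_1 are all 1, so H_0 ≅ Z^2.
  H_1: rank ker ∂_1 − rank ∂_2 = (12 − 7) − 3 = 2, and the invariant factors of ∂_2 are all 1, so H_1 ≅ Z^2.
  H_2: rank ker ∂_2 − rank ∂_3 = (4 − 3) − 1 = 0, and the invariant factors of ∂_3 are all 1, so H_2 ≅ 0.
  H_3: rank ker ∂_3 − rank ∂_4 = (1 − 1) − 0 = 0, and there is no ∂_4, so H_3 ≅ 0.

(K is a triangulation of the disjoint union of the 3-simplex and a wedge of 2 circles.)

H_0 = Z^2,  H_1 = Z^2,  H_2 = 0,  H_3 = 0.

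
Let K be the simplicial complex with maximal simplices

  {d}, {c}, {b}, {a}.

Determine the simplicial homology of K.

H_0 = Z^4.

Fix the vertex order a < b < c < d and write every simplex with vertices in increasing order. Then dim K = 0 and the simplices of K are:

  0-simplices (4): a, b, c, d

so the chain groups are C_0 ≅ Z^4.

From H_k ≅ ker(∂_k) / im(∂_{k+1}) we obtain:

  H_0: rank C_0 − rank ∂_1 = 4 − 0 = 4, and there is no ∂_1, so H_0 = Z^4.

(K is a triangulation of a set of 4 points.)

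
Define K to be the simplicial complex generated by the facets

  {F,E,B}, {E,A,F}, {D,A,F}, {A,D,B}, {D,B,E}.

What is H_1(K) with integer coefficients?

H_1 = Z.

Fix the vertex order A < B < D < E < F and write every simplex with vertices in increasing order. Then dim K = 2 and the simplices of K are:

  0-simplices (5): A, B, D, E, F
  1-simplices (10): AB, AD, AE, AF, BD, BE, BF, DE, DF, EF
  2-simplices (5): ABD, ADF, AEF, BDE, BEF

so the chain groups are C_0 ≅ Z^5, C_1 ≅ Z^10, C_2 ≅ Z^5.

Boundary ∂_1: C_1 → C_0 maps an edge to its endpoints' difference, ∂[p,q] = q − p.
This gives a 5×10 integer matrix of rank 4; reducing to Smith normal form yields diagonal entries (1,1,1,1).

The boundary map ∂_2: C_2 → C_1 sends each 2-simplex [p,q,r] to [q,r] − [p,r] + [p,q]. For instance
  ∂BEF = EF − BF + BE,
  ∂ADF = DF − AF + AD.
The resulting 10×5 matrix has rank 5, and its Smith normal form has invariant factors (1,1,1,1,1).

Reading off H_k = ker ∂_k / im ∂_{k+1}:

  H_1: rank ker ∂_1 − rank ∂_2 = (10 − 4) − 5 = 1, and the invariant factors of ∂_2 are all 1, so H_1 = Z.

(K is a triangulation of the Möbius band.)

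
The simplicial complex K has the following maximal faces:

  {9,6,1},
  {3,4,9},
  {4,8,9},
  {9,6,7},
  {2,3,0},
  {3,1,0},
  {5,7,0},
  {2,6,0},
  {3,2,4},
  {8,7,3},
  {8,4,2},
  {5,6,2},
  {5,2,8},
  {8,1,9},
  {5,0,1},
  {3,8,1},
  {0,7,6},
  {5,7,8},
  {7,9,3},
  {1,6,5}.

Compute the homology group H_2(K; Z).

H_2 ≅ 0.

Fix the vertex order 0 < 1 < 2 < 3 < 4 < 5 < 6 < 7 < 8 < 9 and write every simplex with vertices in increasing order. Then dim K = 2 and the simplices of K are:

  0-simplices (10): [0], [1], [2], [3], [4], [5], [6], [7], [8], [9]
  1-simplices (30): (30 of them)
  2-simplices (20): (20 of them)

Hence C_0 ≅ Z^10, C_1 ≅ Z^30, C_2 ≅ Z^20.

∂_1: C_1 → C_0 sends each edge [p,q] (with p < q) to q − p. For instance
  ∂[5,8] = [8] − [5].
This gives a 10×30 integer matrix of rank 9; reducing to Smith normal form yields diagonal entries (1,1,1,1,1,1,1,1,1).

The boundary map ∂_2: C_2 → C_1 maps a triangle to the signed sum of its edges. For instance
  ∂[0,1,3] = [1,3] − [0,3] + [0,1],
  ∂[2,5,6] = [5,6] − [2,6] + [2,5].
The 30×20 boundary matrix has rank 20 and Smith normal form diag(1,1,1,1,1,1,1,1,1,1,1,1,1,1,1,1,1,1,1,2).

Computing H_k = (kernel of ∂_k) / (image of ∂_{k+1}):

  H_2: rank ker ∂_2 − rank ∂_3 = (20 − 20) − 0 = 0, and there is no ∂_3, so H_2 ≅ 0.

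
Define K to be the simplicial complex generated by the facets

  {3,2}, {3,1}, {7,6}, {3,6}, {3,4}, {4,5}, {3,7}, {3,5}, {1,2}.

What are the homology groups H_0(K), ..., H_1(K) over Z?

H_0 ≅ Z,  H_1 ≅ Z^3.

Take the total order 1 < 2 < 3 < 4 < 5 < 6 < 7 on the vertex set. Then K (dimension 1) consists of the simplices:

  0-simplices (7): [1], [2], [3], [4], [5], [6], [7]
  1-simplices (9): [1,2], [1,3], [2,3], [3,4], [3,5], [3,6], [3,7], [4,5], [6,7]

giving chain groups C_0 ≅ Z^7, C_1 ≅ Z^9.

Boundary ∂_1: C_1 → C_0 maps an edge to its endpoints' difference, ∂[p,q] = q − p.
As a 7×9 matrix over Z this has rank 6, with invariant factors (1,1,1,1,1,1).

Now H_k = ker ∂_k / im ∂_{k+1}, so:

  H_0: rank C_0 − rank ∂_1 = 7 − 6 = 1, and the invariant factors of ∂_1 are all 1, so H_0 ≅ Z.
  H_1: rank ker ∂_1 − rank ∂_2 = (9 − 6) − 0 = 3, and there is no ∂_2, so H_1 ≅ Z^3.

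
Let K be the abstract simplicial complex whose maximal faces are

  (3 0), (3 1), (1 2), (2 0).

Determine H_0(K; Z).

Order the vertices as 0 < 1 < 2 < 3. Listing each simplex with vertices in this order, K has dimension 1 with simplices:

  0-simplices (4): [0], [1], [2], [3]
  1-simplices (4): [0,2], [0,3], [1,2], [1,3]

Hence C_0 ≅ Z^4, C_1 ≅ Z^4.

Boundary ∂_1: C_1 → C_0 is given by ∂[p,q] = [q] − [p].
As a 4×4 matrix over Z this has rank 3, with invariant factors (1,1,1).

Now H_k = ker ∂_k / im ∂_{k+1}, so:

  H_0: rank C_0 − rank ∂_1 = 4 − 3 = 1, and the invariant factors of ∂_1 are all 1, so H_0 ≅ Z.

H_0 ≅ Z.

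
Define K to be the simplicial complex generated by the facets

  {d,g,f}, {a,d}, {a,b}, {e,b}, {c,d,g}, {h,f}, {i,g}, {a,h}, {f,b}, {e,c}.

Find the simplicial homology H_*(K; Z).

We work with the vertex ordering a < b < c < d < e < f < g < h < i. The simplices of K, each written with vertices in increasing order, are:

  0-simplices (9): a, b, c, d, e, f, g, h, i
  1-simplices (13): ab, ad, ah, be, bf, cd, ce, cg, df, dg, fg, fh, gi
  2-simplices (2): cdg, dfg

so the chain groups are C_0 ≅ Z^9, C_1 ≅ Z^13, C_2 ≅ Z^2.

Boundary ∂_1: C_1 → C_0 sends each edge [p,q] (with p < q) to q − p. For instance
  ∂fg = g − f.
As a 9×13 matrix over Z this has rank 8, with invariant factors (1,1,1,1,1,1,1,1).

Boundary ∂_2: C_2 → C_1 acts by ∂[p,q,r] = [q,r] − [p,r] + [p,q]. For instance
  ∂dfg = fg − dg + df,
  ∂cdg = dg − cg + cd.
The 13×2 boundary matrix has rank 2 and Smith normal form diag(1,1).

Now H_k = ker ∂_k / im ∂_{k+1}, so:

  H_0: rank C_0 − rank ∂_1 = 9 − 8 = 1, and the invariant factors of ∂_1 are all 1, so H_0 ≅ Z.
  H_1: rank ker ∂_1 − rank ∂_2 = (13 − 8) − 2 = 3, and the invariant factors of ∂_2 are all 1, so H_1 ≅ Z^3.
  H_2: rank ker ∂_2 − rank ∂_3 = (2 − 2) − 0 = 0, and there is no ∂_3, so H_2 ≅ 0.

As a check, the Euler characteristic is 9 − 13 + 2 = -2, which agrees with 1 − 3 + 0 = -2.

H_0 ≅ Z,  H_1 ≅ Z^3,  H_2 = 0.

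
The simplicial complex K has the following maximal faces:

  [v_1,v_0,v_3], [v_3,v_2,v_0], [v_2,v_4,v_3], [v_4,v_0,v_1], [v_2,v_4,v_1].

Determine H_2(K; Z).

H_2 = 0.

Take the total order v_0 < v_1 < v_2 < v_3 < v_4 on the vertex set. Then K (dimension 2) consists of the simplices:

  0-simplices (5): [v_0], [v_1], [v_2], [v_3], [v_4]
  1-simplices (10): [v_0,v_1], [v_0,v_2], [v_0,v_3], [v_0,v_4], [v_1,v_2], [v_1,v_3], [v_1,v_4], [v_2,v_3], [v_2,v_4], [v_3,v_4]
  2-simplices (5): [v_0,v_1,v_3], [v_0,v_1,v_4], [v_0,v_2,v_3], [v_1,v_2,v_4], [v_2,v_3,v_4]

giving chain groups C_0 ≅ Z^5, C_1 ≅ Z^10, C_2 ≅ Z^5.

Boundary ∂_1: C_1 → C_0 is given by ∂[p,q] = [q] − [p]. For instance
  ∂[v_1,v_2] = [v_2] − [v_1].
The 5×10 boundary matrix has rank 4 and Smith normal form diag(1,1,1,1).

The boundary map ∂_2: C_2 → C_1 maps a triangle to the signed sum of its edges. For instance
  ∂[v_0,v_1,v_4] = [v_1,v_4] − [v_0,v_4] + [v_0,v_1],
  ∂[v_2,v_3,v_4] = [v_3,v_4] − [v_2,v_4] + [v_2,v_3].
The resulting 10×5 matrix has rank 5, and its Smith normal form has invariant factors (1,1,1,1,1).

Computing H_k = (kernel of ∂_k) / (image of ∂_{k+1}):

  H_2: rank ker ∂_2 − rank ∂_3 = (5 − 5) − 0 = 0, and there is no ∂_3, so H_2 = 0.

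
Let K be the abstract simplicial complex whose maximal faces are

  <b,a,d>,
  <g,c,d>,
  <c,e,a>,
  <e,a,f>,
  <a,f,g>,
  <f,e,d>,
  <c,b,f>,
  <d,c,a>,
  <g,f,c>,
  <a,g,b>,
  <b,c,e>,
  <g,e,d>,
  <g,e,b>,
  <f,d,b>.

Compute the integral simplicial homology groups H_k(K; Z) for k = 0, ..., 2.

H_0 ≅ Z,  H_1 ≅ Z^2,  H_2 ≅ Z.

Fix the vertex order a < b < c < d < e < f < g and write every simplex with vertices in increasing order. Then dim K = 2 and the simplices of K are:

  0-simplices (7): a, b, c, d, e, f, g
  1-simplices (21): ab, ac, ad, ae, af, ag, bc, bd, be, bf, bg, cd, ce, cf, cg, de, df, dg, ef, eg, fg
  2-simplices (14): abd, abg, acd, ace, aef, afg, bce, bcf, bdf, beg, cdg, cfg, def, deg

Hence C_0 ≅ Z^7, C_1 ≅ Z^21, C_2 ≅ Z^14.

∂_1: C_1 → C_0 maps an edge to its endpoints' difference, ∂[p,q] = q − p.
The 7×21 boundary matrix has rank 6 and Smith normal form diag(1,1,1,1,1,1).

Boundary ∂_2: C_2 → C_1 sends each 2-simplex [p,q,r] to [q,r] − [p,r] + [p,q]. For instance
  ∂cdg = dg − cg + cd,
  ∂abd = bd − ad + ab.
As a 21×14 matrix over Z this has rank 13, with invariant factors (1,1,1,1,1,1,1,1,1,1,1,1,1).

From H_k ≅ ker(∂_k) / im(∂_{k+1}) we obtain:

  H_0: rank C_0 − rank ∂_1 = 7 − 6 = 1, and the invariant factors of ∂_1 are all 1, so H_0 = Z.
  H_1: rank ker ∂_1 − rank ∂_2 = (21 − 6) − 13 = 2, and the invariant factors of ∂_2 are all 1, so H_1 = Z^2.
  H_2: rank ker ∂_2 − rank ∂_3 = (14 − 13) − 0 = 1, and there is no ∂_3, so H_2 = Z.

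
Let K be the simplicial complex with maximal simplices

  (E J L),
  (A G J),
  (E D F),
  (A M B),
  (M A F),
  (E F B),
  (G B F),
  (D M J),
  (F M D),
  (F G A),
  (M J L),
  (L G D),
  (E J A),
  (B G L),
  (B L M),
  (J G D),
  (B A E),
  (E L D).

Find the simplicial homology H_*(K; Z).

K has 9 vertices, 27 edges, 18 triangles.
rank ∂_0 = 0, rank ∂_1 = 8 ⇒ b_0 = 9 − 0 − 8 = 1; all invariant factors of ∂_1 are 1 so no torsion. So H_0 = Z.
rank ∂_1 = 8, rank ∂_2 = 18 ⇒ b_1 = 27 − 8 − 18 = 1; ∂_2 has invariant factor(s) [2] giving torsion. So H_1 = Z ⊕ Z/2Z.
rank ∂_2 = 18, rank ∂_3 = 0 ⇒ b_2 = 18 − 18 − 0 = 0. So H_2 = 0.

H_0 ≅ Z,  H_1 ≅ Z ⊕ Z/2Z,  H_2 = 0.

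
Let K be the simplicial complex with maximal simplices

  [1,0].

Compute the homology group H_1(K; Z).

Take the total order 0 < 1 on the vertex set. Then K (dimension 1) consists of the simplices:

  0-simplices (2): [0], [1]
  1-simplices (1): [0,1]

so the chain groups are C_0 ≅ Z^2, C_1 ≅ Z^1.

The boundary map ∂_1: C_1 → C_0 sends each edge [p,q] (with p < q) to q − p.
The resulting 2×1 matrix has rank 1, and its Smith normal form has invariant factors (1).

From H_k ≅ ker(∂_k) / im(∂_{k+1}) we obtain:

  H_1: rank ker ∂_1 − rank ∂_2 = (1 − 1) − 0 = 0, and there is no ∂_2, so H_1 ≅ 0.

(K is a triangulation of the 1-simplex.)

H_1 ≅ 0.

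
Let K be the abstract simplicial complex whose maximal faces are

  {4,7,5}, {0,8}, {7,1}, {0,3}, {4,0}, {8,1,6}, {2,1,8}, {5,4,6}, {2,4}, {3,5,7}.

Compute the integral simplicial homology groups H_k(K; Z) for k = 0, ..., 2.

Take the total order 0 < 1 < 2 < 3 < 4 < 5 < 6 < 7 < 8 on the vertex set. Then K (dimension 2) consists of the simplices:

  0-simplices (9): [0], [1], [2], [3], [4], [5], [6], [7], [8]
  1-simplices (17): [0,3], [0,4], [0,8], [1,2], [1,6], [1,7], [1,8], [2,4], [2,8], [3,5], [3,7], [4,5], [4,6], [4,7], [5,6], [5,7], [6,8]
  2-simplices (5): [1,2,8], [1,6,8], [3,5,7], [4,5,6], [4,5,7]

giving chain groups C_0 ≅ Z^9, C_1 ≅ Z^17, C_2 ≅ Z^5.

∂_1: C_1 → C_0 sends each edge [p,q] (with p < q) to q − p. For instance
  ∂[1,6] = [6] − [1].
The 9×17 boundary matrix has rank 8 and Smith normal form diag(1,1,1,1,1,1,1,1).

∂_2: C_2 → C_1 acts by ∂[p,q,r] = [q,r] − [p,r] + [p,q]. For instance
  ∂[3,5,7] = [5,7] − [3,7] + [3,5],
  ∂[4,5,6] = [5,6] − [4,6] + [4,5].
The 17×5 boundary matrix has rank 5 and Smith normal form diag(1,1,1,1,1).

Reading off H_k = ker ∂_k / im ∂_{k+1}:

  H_0: rank C_0 − rank ∂_1 = 9 − 8 = 1, and the invariant factors of ∂_1 are all 1, so H_0 ≅ Z.
  H_1: rank ker ∂_1 − rank ∂_2 = (17 − 8) − 5 = 4, and the invariant factors of ∂_2 are all 1, so H_1 ≅ Z^4.
  H_2: rank ker ∂_2 − rank ∂_3 = (5 − 5) − 0 = 0, and there is no ∂_3, so H_2 ≅ 0.

As a check, the Euler characteristic is 9 − 17 + 5 = -3, which agrees with 1 − 4 + 0 = -3.

H_0 = Z,  H_1 = Z^4,  H_2 = 0.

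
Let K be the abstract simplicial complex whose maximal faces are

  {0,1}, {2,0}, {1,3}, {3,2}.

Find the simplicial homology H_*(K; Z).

H_0 = Z,  H_1 = Z.

We work with the vertex ordering 0 < 1 < 2 < 3. The simplices of K, each written with vertices in increasing order, are:

  0-simplices (4): [0], [1], [2], [3]
  1-simplices (4): [0,1], [0,2], [1,3], [2,3]

giving chain groups C_0 ≅ Z^4, C_1 ≅ Z^4.

Boundary ∂_1: C_1 → C_0 maps an edge to its endpoints' difference, ∂[p,q] = q − p.
The 4×4 boundary matrix has rank 3 and Smith normal form diag(1,1,1).

Reading off H_k = ker ∂_k / im ∂_{k+1}:

  H_0: rank C_0 − rank ∂_1 = 4 − 3 = 1, and the invariant factors of ∂_1 are all 1, so H_0 = Z.
  H_1: rank ker ∂_1 − rank ∂_2 = (4 − 3) − 0 = 1, and there is no ∂_2, so H_1 = Z.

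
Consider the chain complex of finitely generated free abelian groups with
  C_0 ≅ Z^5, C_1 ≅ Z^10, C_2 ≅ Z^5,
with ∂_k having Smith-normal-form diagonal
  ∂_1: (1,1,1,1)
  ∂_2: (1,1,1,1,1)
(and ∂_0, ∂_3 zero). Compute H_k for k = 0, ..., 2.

H_0: b_0 = 5 − 0 − 4 = 1; torsion from ∂_1 factors > 1: none. So H_0 ≅ Z.
H_1: b_1 = 10 − 4 − 5 = 1; torsion from ∂_2 factors > 1: none. So H_1 ≅ Z.
H_2: b_2 = 5 − 5 − 0 = 0; torsion from ∂_3 factors > 1: none. So H_2 ≅ 0.

H_0 ≅ Z,  H_1 ≅ Z,  H_2 = 0.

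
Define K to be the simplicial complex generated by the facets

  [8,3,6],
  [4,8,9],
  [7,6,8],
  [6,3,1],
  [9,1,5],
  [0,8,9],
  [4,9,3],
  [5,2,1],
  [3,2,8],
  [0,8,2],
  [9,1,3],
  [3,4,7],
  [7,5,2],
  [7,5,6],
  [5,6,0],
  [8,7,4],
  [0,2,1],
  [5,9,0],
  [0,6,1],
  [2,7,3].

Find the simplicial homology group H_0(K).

Fix the vertex order 0 < 1 < 2 < 3 < 4 < 5 < 6 < 7 < 8 < 9 and write every simplex with vertices in increasing order. Then dim K = 2 and the simplices of K are:

  0-simplices (10): [0], [1], [2], [3], [4], [5], [6], [7], [8], [9]
  1-simplices (30): (30 of them)
  2-simplices (20): (20 of them)

giving chain groups C_0 ≅ Z^10, C_1 ≅ Z^30, C_2 ≅ Z^20.

∂_1: C_1 → C_0 is given by ∂[p,q] = [q] − [p]. For instance
  ∂[0,1] = [1] − [0].
The 10×30 boundary matrix has rank 9 and Smith normal form diag(1,1,1,1,1,1,1,1,1).

The boundary map ∂_2: C_2 → C_1 sends each 2-simplex [p,q,r] to [q,r] − [p,r] + [p,q]. For instance
  ∂[3,6,8] = [6,8] − [3,8] + [3,6],
  ∂[1,2,5] = [2,5] − [1,5] + [1,2].
This gives a 30×20 integer matrix of rank 20; reducing to Smith normal form yields diagonal entries (1,1,1,1,1,1,1,1,1,1,1,1,1,1,1,1,1,1,1,2).

Now H_k = ker ∂_k / im ∂_{k+1}, so:

  H_0: rank C_0 − rank ∂_1 = 10 − 9 = 1, and the invariant factors of ∂_1 are all 1, so H_0 ≅ Z.

H_0 = Z.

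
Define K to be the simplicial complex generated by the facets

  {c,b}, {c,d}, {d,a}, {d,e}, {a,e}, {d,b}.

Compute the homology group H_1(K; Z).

We work with the vertex ordering a < b < c < d < e. The simplices of K, each written with vertices in increasing order, are:

  0-simplices (5): a, b, c, d, e
  1-simplices (6): ad, ae, bc, bd, cd, de

so the chain groups are C_0 ≅ Z^5, C_1 ≅ Z^6.

∂_1: C_1 → C_0 sends each edge [p,q] (with p < q) to q − p.
This gives a 5×6 integer matrix of rank 4; reducing to Smith normal form yields diagonal entries (1,1,1,1).

Now H_k = ker ∂_k / im ∂_{k+1}, so:

  H_1: rank ker ∂_1 − rank ∂_2 = (6 − 4) − 0 = 2, and there is no ∂_2, so H_1 = Z^2.

H_1 ≅ Z^2.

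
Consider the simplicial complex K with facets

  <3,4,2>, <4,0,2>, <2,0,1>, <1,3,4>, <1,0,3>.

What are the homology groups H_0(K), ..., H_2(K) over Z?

H_0 ≅ Z,  H_1 ≅ Z,  H_2 = 0.

We work with the vertex ordering 0 < 1 < 2 < 3 < 4. The simplices of K, each written with vertices in increasing order, are:

  0-simplices (5): [0], [1], [2], [3], [4]
  1-simplices (10): [0,1], [0,2], [0,3], [0,4], [1,2], [1,3], [1,4], [2,3], [2,4], [3,4]
  2-simplices (5): [0,1,2], [0,1,3], [0,2,4], [1,3,4], [2,3,4]

giving chain groups C_0 ≅ Z^5, C_1 ≅ Z^10, C_2 ≅ Z^5.

∂_1: C_1 → C_0 maps an edge to its endpoints' difference, ∂[p,q] = q − p.
The 5×10 boundary matrix has rank 4 and Smith normal form diag(1,1,1,1).

∂_2: C_2 → C_1 sends each 2-simplex [p,q,r] to [q,r] − [p,r] + [p,q]. For instance
  ∂[0,1,3] = [1,3] − [0,3] + [0,1],
  ∂[2,3,4] = [3,4] − [2,4] + [2,3].
The 10×5 boundary matrix has rank 5 and Smith normal form diag(1,1,1,1,1).

From H_k ≅ ker(∂_k) / im(∂_{k+1}) we obtain:

  H_0: rank C_0 − rank ∂_1 = 5 − 4 = 1, and the invariant factors of ∂_1 are all 1, so H_0 ≅ Z.
  H_1: rank ker ∂_1 − rank ∂_2 = (10 − 4) − 5 = 1, and the invariant factors of ∂_2 are all 1, so H_1 ≅ Z.
  H_2: rank ker ∂_2 − rank ∂_3 = (5 − 5) − 0 = 0, and there is no ∂_3, so H_2 ≅ 0.

As a check, the Euler characteristic is 5 − 10 + 5 = 0, which agrees with 1 − 1 + 0 = 0.
(K is a triangulation of the Möbius band.)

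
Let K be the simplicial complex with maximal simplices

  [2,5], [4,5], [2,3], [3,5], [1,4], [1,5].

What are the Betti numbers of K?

Fix the vertex order 1 < 2 < 3 < 4 < 5 and write every simplex with vertices in increasing order. Then dim K = 1 and the simplices of K are:

  0-simplices (5): [1], [2], [3], [4], [5]
  1-simplices (6): [1,4], [1,5], [2,3], [2,5], [3,5], [4,5]

Hence C_0 ≅ Z^5, C_1 ≅ Z^6.

The boundary map ∂_1: C_1 → C_0 is given by ∂[p,q] = [q] − [p]. For instance
  ∂[3,5] = [5] − [3].
As a 5×6 matrix over Z this has rank 4, with invariant factors (1,1,1,1).

Reading off H_k = ker ∂_k / im ∂_{k+1}:

  H_0: rank C_0 − rank ∂_1 = 5 − 4 = 1, and the invariant factors of ∂_1 are all 1, so H_0 = Z.
  H_1: rank ker ∂_1 − rank ∂_2 = (6 − 4) − 0 = 2, and there is no ∂_2, so H_1 = Z^2.

(K is a triangulation of a wedge of 2 circles.)

Hence the Betti numbers are b_0 = 1, b_1 = 2.

b_0 = 1, b_1 = 2.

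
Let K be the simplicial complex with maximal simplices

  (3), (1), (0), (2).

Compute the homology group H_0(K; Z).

H_0 = Z^4.

Take the total order 0 < 1 < 2 < 3 on the vertex set. Then K (dimension 0) consists of the simplices:

  0-simplices (4): [0], [1], [2], [3]

Hence C_0 ≅ Z^4.

Computing H_k = (kernel of ∂_k) / (image of ∂_{k+1}):

  H_0: rank C_0 − rank ∂_1 = 4 − 0 = 4, and there is no ∂_1, so H_0 ≅ Z^4.

(K is a triangulation of a set of 4 points.)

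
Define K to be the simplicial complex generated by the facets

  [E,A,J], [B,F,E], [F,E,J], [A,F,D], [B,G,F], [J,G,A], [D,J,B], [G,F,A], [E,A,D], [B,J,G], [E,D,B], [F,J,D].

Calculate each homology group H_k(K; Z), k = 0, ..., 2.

Fix the vertex order A < B < D < E < F < G < J and write every simplex with vertices in increasing order. Then dim K = 2 and the simplices of K are:

  0-simplices (7): A, B, D, E, F, G, J
  1-simplices (18): AD, AE, AF, AG, AJ, BD, BE, BF, BG, BJ, DE, DF, DJ, EF, EJ, FG, FJ, GJ
  2-simplices (12): ADE, ADF, AEJ, AFG, AGJ, BDE, BDJ, BEF, BFG, BGJ, DFJ, EFJ

giving chain groups C_0 ≅ Z^7, C_1 ≅ Z^18, C_2 ≅ Z^12.

The boundary map ∂_1: C_1 → C_0 is given by ∂[p,q] = [q] − [p]. For instance
  ∂AE = E − A.
This gives a 7×18 integer matrix of rank 6; reducing to Smith normal form yields diagonal entries (1,1,1,1,1,1).

∂_2: C_2 → C_1 sends each 2-simplex [p,q,r] to [q,r] − [p,r] + [p,q]. For instance
  ∂BEF = EF − BF + BE,
  ∂BDJ = DJ − BJ + BD.
As a 18×12 matrix over Z this has rank 12, with invariant factors (1,1,1,1,1,1,1,1,1,1,1,2).

Reading off H_k = ker ∂_k / im ∂_{k+1}:

  H_0: rank C_0 − rank ∂_1 = 7 − 6 = 1, and the invariant factors of ∂_1 are all 1, so H_0 ≅ Z.
  H_1: rank ker ∂_1 − rank ∂_2 = (18 − 6) − 12 = 0, and ∂_2 has invariant factor 2 > 1, so H_1 ≅ Z/2.
  H_2: rank ker ∂_2 − rank ∂_3 = (12 − 12) − 0 = 0, and there is no ∂_3, so H_2 ≅ 0.

(K is a triangulation of the real projective plane RP^2.)

H_0 = Z,  H_1 = Z/2,  H_2 = 0.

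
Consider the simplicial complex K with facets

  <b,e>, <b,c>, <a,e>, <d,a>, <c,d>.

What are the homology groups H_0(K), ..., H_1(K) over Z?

We work with the vertex ordering a < b < c < d < e. The simplices of K, each written with vertices in increasing order, are:

  0-simplices (5): a, b, c, d, e
  1-simplices (5): ad, ae, bc, be, cd

Hence C_0 ≅ Z^5, C_1 ≅ Z^5.

The boundary map ∂_1: C_1 → C_0 sends each edge [p,q] (with p < q) to q − p. For instance
  ∂cd = d − c.
The resulting 5×5 matrix has rank 4, and its Smith normal form has invariant factors (1,1,1,1).

Now H_k = ker ∂_k / im ∂_{k+1}, so:

  H_0: rank C_0 − rank ∂_1 = 5 − 4 = 1, and the invariant factors of ∂_1 are all 1, so H_0 ≅ Z.
  H_1: rank ker ∂_1 − rank ∂_2 = (5 − 4) − 0 = 1, and there is no ∂_2, so H_1 ≅ Z.

As a check, the Euler characteristic is 5 − 5 = 0, which agrees with 1 − 1 = 0.
(K is a triangulation of the circle S^1.)

H_0 ≅ Z,  H_1 ≅ Z.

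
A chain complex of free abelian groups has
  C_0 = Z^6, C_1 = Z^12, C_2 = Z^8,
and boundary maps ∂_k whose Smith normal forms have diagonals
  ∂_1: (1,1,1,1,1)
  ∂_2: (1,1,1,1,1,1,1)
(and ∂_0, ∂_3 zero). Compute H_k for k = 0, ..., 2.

H_0 = Z,  H_1 = 0,  H_2 = Z.

H_0: b_0 = 6 − 0 − 5 = 1; torsion from ∂_1 factors > 1: none. So H_0 = Z.
H_1: b_1 = 12 − 5 − 7 = 0; torsion from ∂_2 factors > 1: none. So H_1 = 0.
H_2: b_2 = 8 − 7 − 0 = 1; torsion from ∂_3 factors > 1: none. So H_2 = Z.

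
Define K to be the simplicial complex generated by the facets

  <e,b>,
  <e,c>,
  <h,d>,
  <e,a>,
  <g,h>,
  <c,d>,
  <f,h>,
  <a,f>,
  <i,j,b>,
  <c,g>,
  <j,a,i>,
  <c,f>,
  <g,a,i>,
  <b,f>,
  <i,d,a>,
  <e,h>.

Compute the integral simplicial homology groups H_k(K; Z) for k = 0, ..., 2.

H_0 ≅ Z,  H_1 ≅ Z^8,  H_2 = 0.

Take the total order a < b < c < d < e < f < g < h < i < j on the vertex set. Then K (dimension 2) consists of the simplices:

  0-simplices (10): a, b, c, d, e, f, g, h, i, j
  1-simplices (21): ad, ae, af, ag, ai, aj, be, bf, bi, bj, cd, ce, cf, cg, dh, di, eh, fh, gh, gi, ij
  2-simplices (4): adi, agi, aij, bij

Hence C_0 ≅ Z^10, C_1 ≅ Z^21, C_2 ≅ Z^4.

∂_1: C_1 → C_0 sends each edge [p,q] (with p < q) to q − p. For instance
  ∂eh = h − e.
The resulting 10×21 matrix has rank 9, and its Smith normal form has invariant factors (1,1,1,1,1,1,1,1,1).

Boundary ∂_2: C_2 → C_1 acts by ∂[p,q,r] = [q,r] − [p,r] + [p,q]. For instance
  ∂aij = ij − aj + ai,
  ∂adi = di − ai + ad.
The resulting 21×4 matrix has rank 4, and its Smith normal form has invariant factors (1,1,1,1).

Reading off H_k = ker ∂_k / im ∂_{k+1}:

  H_0: rank C_0 − rank ∂_1 = 10 − 9 = 1, and the invariant factors of ∂_1 are all 1, so H_0 = Z.
  H_1: rank ker ∂_1 − rank ∂_2 = (21 − 9) − 4 = 8, and the invariant factors of ∂_2 are all 1, so H_1 = Z^8.
  H_2: rank ker ∂_2 − rank ∂_3 = (4 − 4) − 0 = 0, and there is no ∂_3, so H_2 = 0.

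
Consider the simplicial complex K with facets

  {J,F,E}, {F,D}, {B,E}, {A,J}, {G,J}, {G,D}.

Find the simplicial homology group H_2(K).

Take the total order A < B < D < E < F < G < J on the vertex set. Then K (dimension 2) consists of the simplices:

  0-simplices (7): A, B, D, E, F, G, J
  1-simplices (8): AJ, BE, DF, DG, EF, EJ, FJ, GJ
  2-simplices (1): EFJ

so the chain groups are C_0 ≅ Z^7, C_1 ≅ Z^8, C_2 ≅ Z^1.

∂_1: C_1 → C_0 maps an edge to its endpoints' difference, ∂[p,q] = q − p.
The resulting 7×8 matrix has rank 6, and its Smith normal form has invariant factors (1,1,1,1,1,1).

The boundary map ∂_2: C_2 → C_1 sends each 2-simplex [p,q,r] to [q,r] − [p,r] + [p,q]. For instance
  ∂EFJ = FJ − EJ + EF.
As a 8×1 matrix over Z this has rank 1, with invariant factors (1).

Computing H_k = (kernel of ∂_k) / (image of ∂_{k+1}):

  H_2: rank ker ∂_2 − rank ∂_3 = (1 − 1) − 0 = 0, and there is no ∂_3, so H_2 = 0.

H_2 ≅ 0.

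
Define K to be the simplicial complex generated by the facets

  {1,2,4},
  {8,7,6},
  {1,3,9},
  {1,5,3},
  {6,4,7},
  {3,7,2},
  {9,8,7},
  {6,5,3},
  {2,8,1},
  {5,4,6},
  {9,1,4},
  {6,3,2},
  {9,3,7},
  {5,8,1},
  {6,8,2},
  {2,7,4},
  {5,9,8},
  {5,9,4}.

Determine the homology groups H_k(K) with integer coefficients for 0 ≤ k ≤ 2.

H_0 ≅ Z,  H_1 ≅ Z ⊕ Z/2Z,  H_2 = 0.

Order the vertices as 1 < 2 < 3 < 4 < 5 < 6 < 7 < 8 < 9. Listing each simplex with vertices in this order, K has dimension 2 with simplices:

  0-simplices (9): [1], [2], [3], [4], [5], [6], [7], [8], [9]
  1-simplices (27): (27 of them)
  2-simplices (18): [1,2,4], [1,2,8], [1,3,5], [1,3,9], [1,4,9], [1,5,8], [2,3,6], [2,3,7], [2,4,7], [2,6,8], [3,5,6], [3,7,9], [4,5,6], [4,5,9], [4,6,7], [5,8,9], [6,7,8], [7,8,9]

giving chain groups C_0 ≅ Z^9, C_1 ≅ Z^27, C_2 ≅ Z^18.

The boundary map ∂_1: C_1 → C_0 maps an edge to its endpoints' difference, ∂[p,q] = q − p. For instance
  ∂[6,7] = [7] − [6].
The resulting 9×27 matrix has rank 8, and its Smith normal form has invariant factors (1,1,1,1,1,1,1,1).

∂_2: C_2 → C_1 maps a triangle to the signed sum of its edges. For instance
  ∂[2,3,6] = [3,6] − [2,6] + [2,3],
  ∂[1,4,9] = [4,9] − [1,9] + [1,4].
As a 27×18 matrix over Z this has rank 18, with invariant factors (1,1,1,1,1,1,1,1,1,1,1,1,1,1,1,1,1,2).

Reading off H_k = ker ∂_k / im ∂_{k+1}:

  H_0: rank C_0 − rank ∂_1 = 9 − 8 = 1, and the invariant factors of ∂_1 are all 1, so H_0 = Z.
  H_1: rank ker ∂_1 − rank ∂_2 = (27 − 8) − 18 = 1, and ∂_2 has invariant factor 2 > 1, so H_1 = Z ⊕ Z/2Z.
  H_2: rank ker ∂_2 − rank ∂_3 = (18 − 18) − 0 = 0, and there is no ∂_3, so H_2 = 0.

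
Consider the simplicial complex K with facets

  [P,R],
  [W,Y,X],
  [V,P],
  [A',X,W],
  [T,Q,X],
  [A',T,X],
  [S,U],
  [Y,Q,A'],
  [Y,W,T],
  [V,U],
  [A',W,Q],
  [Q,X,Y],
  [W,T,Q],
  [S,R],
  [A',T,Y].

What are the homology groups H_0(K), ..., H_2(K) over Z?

H_0 ≅ Z^2,  H_1 ≅ Z ⊕ Z/2,  H_2 = 0.

We work with the vertex ordering P < Q < R < S < T < U < V < W < X < Y < A'. The simplices of K, each written with vertices in increasing order, are:

  0-simplices (11): [P], [Q], [R], [S], [T], [U], [V], [W], [X], [Y], [A']
  1-simplices (20): [P,R], [P,V], [Q,T], [Q,W], [Q,X], [Q,Y], [Q,A'], [R,S], [S,U], [T,W], [T,X], [T,Y], [T,A'], [U,V], [W,X], [W,Y], [W,A'], [X,Y], [X,A'], [Y,A']
  2-simplices (10): [Q,T,W], [Q,T,X], [Q,W,A'], [Q,X,Y], [Q,Y,A'], [T,W,Y], [T,X,A'], [T,Y,A'], [W,X,Y], [W,X,A']

giving chain groups C_0 ≅ Z^11, C_1 ≅ Z^20, C_2 ≅ Z^10.

Boundary ∂_1: C_1 → C_0 is given by ∂[p,q] = [q] − [p].
This gives a 11×20 integer matrix of rank 9; reducing to Smith normal form yields diagonal entries (1,1,1,1,1,1,1,1,1).

Boundary ∂_2: C_2 → C_1 maps a triangle to the signed sum of its edges. For instance
  ∂[Q,X,Y] = [X,Y] − [Q,Y] + [Q,X],
  ∂[Q,W,A'] = [W,A'] − [Q,A'] + [Q,W].
This gives a 20×10 integer matrix of rank 10; reducing to Smith normal form yields diagonal entries (1,1,1,1,1,1,1,1,1,2).

Now H_k = ker ∂_k / im ∂_{k+1}, so:

  H_0: rank C_0 − rank ∂_1 = 11 − 9 = 2, and the invariant factors of ∂_1 are all 1, so H_0 ≅ Z^2.
  H_1: rank ker ∂_1 − rank ∂_2 = (20 − 9) − 10 = 1, and ∂_2 has invariant factor 2 > 1, so H_1 ≅ Z ⊕ Z/2.
  H_2: rank ker ∂_2 − rank ∂_3 = (10 − 10) − 0 = 0, and there is no ∂_3, so H_2 ≅ 0.

(K is a triangulation of the disjoint union of the circle S^1 and the real projective plane RP^2.)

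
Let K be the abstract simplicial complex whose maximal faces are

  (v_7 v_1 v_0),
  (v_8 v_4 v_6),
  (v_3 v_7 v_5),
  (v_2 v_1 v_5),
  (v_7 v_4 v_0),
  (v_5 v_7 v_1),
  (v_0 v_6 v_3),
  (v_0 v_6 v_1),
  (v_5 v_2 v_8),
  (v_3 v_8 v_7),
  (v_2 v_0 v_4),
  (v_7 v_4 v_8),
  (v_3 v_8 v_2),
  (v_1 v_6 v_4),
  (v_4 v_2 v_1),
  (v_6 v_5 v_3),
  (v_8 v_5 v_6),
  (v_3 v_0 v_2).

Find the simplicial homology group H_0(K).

We work with the vertex ordering v_0 < v_1 < v_2 < v_3 < v_4 < v_5 < v_6 < v_7 < v_8. The simplices of K, each written with vertices in increasing order, are:

  0-simplices (9): [v_0], [v_1], [v_2], [v_3], [v_4], [v_5], [v_6], [v_7], [v_8]
  1-simplices (27): (27 of them)
  2-simplices (18): (18 of them)

giving chain groups C_0 ≅ Z^9, C_1 ≅ Z^27, C_2 ≅ Z^18.

The boundary map ∂_1: C_1 → C_0 is given by ∂[p,q] = [q] − [p]. For instance
  ∂[v_1,v_7] = [v_7] − [v_1].
As a 9×27 matrix over Z this has rank 8, with invariant factors (1,1,1,1,1,1,1,1).

Boundary ∂_2: C_2 → C_1 maps a triangle to the signed sum of its edges. For instance
  ∂[v_3,v_7,v_8] = [v_7,v_8] − [v_3,v_8] + [v_3,v_7],
  ∂[v_0,v_2,v_4] = [v_2,v_4] − [v_0,v_4] + [v_0,v_2].
The 27×18 boundary matrix has rank 18 and Smith normal form diag(1,1,1,1,1,1,1,1,1,1,1,1,1,1,1,1,1,2).

Reading off H_k = ker ∂_k / im ∂_{k+1}:

  H_0: rank C_0 − rank ∂_1 = 9 − 8 = 1, and the invariant factors of ∂_1 are all 1, so H_0 = Z.

H_0 ≅ Z.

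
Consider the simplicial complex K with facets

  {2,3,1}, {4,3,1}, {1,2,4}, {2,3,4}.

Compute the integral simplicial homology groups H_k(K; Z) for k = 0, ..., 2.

H_0 ≅ Z,  H_1 = 0,  H_2 ≅ Z.

Order the vertices as 1 < 2 < 3 < 4. Listing each simplex with vertices in this order, K has dimension 2 with simplices:

  0-simplices (4): [1], [2], [3], [4]
  1-simplices (6): [1,2], [1,3], [1,4], [2,3], [2,4], [3,4]
  2-simplices (4): [1,2,3], [1,2,4], [1,3,4], [2,3,4]

so the chain groups are C_0 ≅ Z^4, C_1 ≅ Z^6, C_2 ≅ Z^4.

∂_1: C_1 → C_0 maps an edge to its endpoints' difference, ∂[p,q] = q − p. For instance
  ∂[1,3] = [3] − [1].
The 4×6 boundary matrix has rank 3 and Smith normal form diag(1,1,1).

∂_2: C_2 → C_1 sends each 2-simplex [p,q,r] to [q,r] − [p,r] + [p,q]. For instance
  ∂[1,2,3] = [2,3] − [1,3] + [1,2],
  ∂[2,3,4] = [3,4] − [2,4] + [2,3].
This gives a 6×4 integer matrix of rank 3; reducing to Smith normal form yields diagonal entries (1,1,1).

Now H_k = ker ∂_k / im ∂_{k+1}, so:

  H_0: rank C_0 − rank ∂_1 = 4 − 3 = 1, and the invariant factors of ∂_1 are all 1, so H_0 ≅ Z.
  H_1: rank ker ∂_1 − rank ∂_2 = (6 − 3) − 3 = 0, and the invariant factors of ∂_2 are all 1, so H_1 ≅ 0.
  H_2: rank ker ∂_2 − rank ∂_3 = (4 − 3) − 0 = 1, and there is no ∂_3, so H_2 ≅ Z.

(K is a triangulation of the 2-sphere S^2.)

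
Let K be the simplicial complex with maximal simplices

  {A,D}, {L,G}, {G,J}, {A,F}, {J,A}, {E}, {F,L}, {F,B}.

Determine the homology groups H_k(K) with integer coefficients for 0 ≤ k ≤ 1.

Fix the vertex order A < B < D < E < F < G < J < L and write every simplex with vertices in increasing order. Then dim K = 1 and the simplices of K are:

  0-simplices (8): A, B, D, E, F, G, J, L
  1-simplices (7): AD, AF, AJ, BF, FL, GJ, GL

Hence C_0 ≅ Z^8, C_1 ≅ Z^7.

∂_1: C_1 → C_0 sends each edge [p,q] (with p < q) to q − p.
The 8×7 boundary matrix has rank 6 and Smith normal form diag(1,1,1,1,1,1).

Now H_k = ker ∂_k / im ∂_{k+1}, so:

  H_0: rank C_0 − rank ∂_1 = 8 − 6 = 2, and the invariant factors of ∂_1 are all 1, so H_0 = Z^2.
  H_1: rank ker ∂_1 − rank ∂_2 = (7 − 6) − 0 = 1, and there is no ∂_2, so H_1 = Z.

H_0 ≅ Z^2,  H_1 ≅ Z.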